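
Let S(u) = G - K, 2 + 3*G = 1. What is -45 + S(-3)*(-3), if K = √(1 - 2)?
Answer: -44 + 3*I ≈ -44.0 + 3.0*I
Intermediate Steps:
G = -⅓ (G = -⅔ + (⅓)*1 = -⅔ + ⅓ = -⅓ ≈ -0.33333)
K = I (K = √(-1) = I ≈ 1.0*I)
S(u) = -⅓ - I
-45 + S(-3)*(-3) = -45 + (-⅓ - I)*(-3) = -45 + (1 + 3*I) = -44 + 3*I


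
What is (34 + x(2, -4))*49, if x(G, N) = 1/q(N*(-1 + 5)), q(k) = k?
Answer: 26607/16 ≈ 1662.9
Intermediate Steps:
x(G, N) = 1/(4*N) (x(G, N) = 1/(N*(-1 + 5)) = 1/(N*4) = 1/(4*N))
(34 + x(2, -4))*49 = (34 + (¼)/(-4))*49 = (34 + (¼)*(-¼))*49 = (34 - 1/16)*49 = (543/16)*49 = 26607/16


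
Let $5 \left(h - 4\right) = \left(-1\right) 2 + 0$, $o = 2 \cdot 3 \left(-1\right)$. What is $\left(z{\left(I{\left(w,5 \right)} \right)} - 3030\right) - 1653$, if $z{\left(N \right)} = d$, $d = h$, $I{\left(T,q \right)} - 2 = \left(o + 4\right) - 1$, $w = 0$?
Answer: $- \frac{23397}{5} \approx -4679.4$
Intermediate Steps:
$o = -6$ ($o = 6 \left(-1\right) = -6$)
$h = \frac{18}{5}$ ($h = 4 + \frac{\left(-1\right) 2 + 0}{5} = 4 + \frac{-2 + 0}{5} = 4 + \frac{1}{5} \left(-2\right) = 4 - \frac{2}{5} = \frac{18}{5} \approx 3.6$)
$I{\left(T,q \right)} = -1$ ($I{\left(T,q \right)} = 2 + \left(\left(-6 + 4\right) - 1\right) = 2 - 3 = -1$)
$d = \frac{18}{5} \approx 3.6$
$z{\left(N \right)} = \frac{18}{5}$
$\left(z{\left(I{\left(w,5 \right)} \right)} - 3030\right) - 1653 = \left(\frac{18}{5} - 3030\right) - 1653 = - \frac{15132}{5} - 1653 = - \frac{23397}{5}$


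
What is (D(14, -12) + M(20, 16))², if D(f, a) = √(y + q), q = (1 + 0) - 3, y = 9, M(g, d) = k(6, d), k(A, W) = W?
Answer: (16 + √7)² ≈ 347.66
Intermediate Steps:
M(g, d) = d
q = -2 (q = 1 - 3 = -2)
D(f, a) = √7 (D(f, a) = √(9 - 2) = √7)
(D(14, -12) + M(20, 16))² = (√7 + 16)² = (16 + √7)²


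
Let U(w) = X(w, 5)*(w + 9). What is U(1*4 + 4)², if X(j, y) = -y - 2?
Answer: 14161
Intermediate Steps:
X(j, y) = -2 - y
U(w) = -63 - 7*w (U(w) = (-2 - 1*5)*(w + 9) = (-2 - 5)*(9 + w) = -7*(9 + w) = -63 - 7*w)
U(1*4 + 4)² = (-63 - 7*(1*4 + 4))² = (-63 - 7*(4 + 4))² = (-63 - 7*8)² = (-63 - 56)² = (-119)² = 14161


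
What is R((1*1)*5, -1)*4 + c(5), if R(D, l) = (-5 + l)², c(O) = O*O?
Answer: 169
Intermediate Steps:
c(O) = O²
R((1*1)*5, -1)*4 + c(5) = (-5 - 1)²*4 + 5² = (-6)²*4 + 25 = 36*4 + 25 = 144 + 25 = 169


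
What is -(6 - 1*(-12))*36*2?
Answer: -1296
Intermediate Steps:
-(6 - 1*(-12))*36*2 = -(6 + 12)*36*2 = -18*36*2 = -648*2 = -1*1296 = -1296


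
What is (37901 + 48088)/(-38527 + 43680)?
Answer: 85989/5153 ≈ 16.687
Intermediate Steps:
(37901 + 48088)/(-38527 + 43680) = 85989/5153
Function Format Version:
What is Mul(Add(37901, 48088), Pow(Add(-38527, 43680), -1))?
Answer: Rational(85989, 5153) ≈ 16.687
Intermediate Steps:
Mul(Add(37901, 48088), Pow(Add(-38527, 43680), -1)) = Mul(85989, Pow(5153, -1)) = Mul(85989, Rational(1, 5153)) = Rational(85989, 5153)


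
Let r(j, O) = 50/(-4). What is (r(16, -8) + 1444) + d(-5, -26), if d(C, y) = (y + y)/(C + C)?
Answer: 14367/10 ≈ 1436.7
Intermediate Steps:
r(j, O) = -25/2 (r(j, O) = 50*(-1/4) = -25/2)
d(C, y) = y/C (d(C, y) = (2*y)/((2*C)) = (2*y)*(1/(2*C)) = y/C)
(r(16, -8) + 1444) + d(-5, -26) = (-25/2 + 1444) - 26/(-5) = 2863/2 - 26*(-1/5) = 2863/2 + 26/5 = 14367/10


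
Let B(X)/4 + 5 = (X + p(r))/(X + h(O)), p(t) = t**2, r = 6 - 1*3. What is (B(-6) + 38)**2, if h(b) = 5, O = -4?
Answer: 36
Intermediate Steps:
r = 3 (r = 6 - 3 = 3)
B(X) = -20 + 4*(9 + X)/(5 + X) (B(X) = -20 + 4*((X + 3**2)/(X + 5)) = -20 + 4*((X + 9)/(5 + X)) = -20 + 4*((9 + X)/(5 + X)) = -20 + 4*(9 + X)/(5 + X))
(B(-6) + 38)**2 = (16*(-4 - 1*(-6))/(5 - 6) + 38)**2 = (16*(-4 + 6)/(-1) + 38)**2 = (16*(-1)*2 + 38)**2 = (-32 + 38)**2 = 6**2 = 36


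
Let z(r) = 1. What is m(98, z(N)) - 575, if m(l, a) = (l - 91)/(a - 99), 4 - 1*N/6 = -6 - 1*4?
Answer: -8051/14 ≈ -575.07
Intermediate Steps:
N = 84 (N = 24 - 6*(-6 - 1*4) = 24 - 6*(-6 - 4) = 24 - 6*(-10) = 24 + 60 = 84)
m(l, a) = (-91 + l)/(-99 + a)
m(98, z(N)) - 575 = (-91 + 98)/(-99 + 1) - 575 = 7/(-98) - 575 = -1/98*7 - 575 = -1/14 - 575 = -8051/14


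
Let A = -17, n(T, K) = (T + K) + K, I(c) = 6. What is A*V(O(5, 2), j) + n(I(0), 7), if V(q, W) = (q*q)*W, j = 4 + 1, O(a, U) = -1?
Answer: -65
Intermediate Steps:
n(T, K) = T + 2*K (n(T, K) = (K + T) + K = T + 2*K)
j = 5
V(q, W) = W*q² (V(q, W) = q²*W = W*q²)
A*V(O(5, 2), j) + n(I(0), 7) = -85*(-1)² + (6 + 2*7) = -85 + (6 + 14) = -17*5 + 20 = -85 + 20 = -65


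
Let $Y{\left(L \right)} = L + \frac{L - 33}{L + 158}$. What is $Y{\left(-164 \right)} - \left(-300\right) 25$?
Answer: $\frac{44213}{6} \approx 7368.8$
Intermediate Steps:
$Y{\left(L \right)} = L + \frac{-33 + L}{158 + L}$
$Y{\left(-164 \right)} - \left(-300\right) 25 = \frac{-33 + \left(-164\right)^{2} + 159 \left(-164\right)}{158 - 164} - \left(-300\right) 25 = \frac{-33 + 26896 - 26076}{-6} - -7500 = \left(- \frac{1}{6}\right) 787 + 7500 = - \frac{787}{6} + 7500 = \frac{44213}{6}$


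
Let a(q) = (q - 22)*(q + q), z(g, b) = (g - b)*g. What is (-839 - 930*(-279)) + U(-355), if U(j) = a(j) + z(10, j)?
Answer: 529951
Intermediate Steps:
z(g, b) = g*(g - b)
a(q) = 2*q*(-22 + q) (a(q) = (-22 + q)*(2*q) = 2*q*(-22 + q))
U(j) = 100 - 10*j + 2*j*(-22 + j) (U(j) = 2*j*(-22 + j) + 10*(10 - j) = 2*j*(-22 + j) + (100 - 10*j) = 100 - 10*j + 2*j*(-22 + j))
(-839 - 930*(-279)) + U(-355) = (-839 - 930*(-279)) + (100 - 54*(-355) + 2*(-355)**2) = (-839 + 259470) + (100 + 19170 + 2*126025) = 258631 + (100 + 19170 + 252050) = 258631 + 271320 = 529951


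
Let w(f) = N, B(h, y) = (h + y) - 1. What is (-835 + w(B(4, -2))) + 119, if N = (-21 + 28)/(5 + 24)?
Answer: -20757/29 ≈ -715.76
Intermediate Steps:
B(h, y) = -1 + h + y
N = 7/29 ≈ 0.24138
w(f) = 7/29
(-835 + w(B(4, -2))) + 119 = (-835 + 7/29) + 119 = -24208/29 + 119 = -20757/29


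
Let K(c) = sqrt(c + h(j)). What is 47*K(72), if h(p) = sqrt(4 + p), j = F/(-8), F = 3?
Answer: 47*sqrt(288 + sqrt(58))/2 ≈ 404.05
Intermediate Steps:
j = -3/8 (j = 3/(-8) = 3*(-1/8) = -3/8 ≈ -0.37500)
K(c) = sqrt(c + sqrt(58)/4) (K(c) = sqrt(c + sqrt(4 - 3/8)) = sqrt(c + sqrt(29/8)) = sqrt(c + sqrt(58)/4))
47*K(72) = 47*(sqrt(sqrt(58) + 4*72)/2) = 47*(sqrt(sqrt(58) + 288)/2) = 47*(sqrt(288 + sqrt(58))/2) = 47*sqrt(288 + sqrt(58))/2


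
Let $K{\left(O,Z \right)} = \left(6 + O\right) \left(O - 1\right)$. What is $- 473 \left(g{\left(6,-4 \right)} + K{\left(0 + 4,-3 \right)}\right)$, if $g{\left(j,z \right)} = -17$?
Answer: $-6149$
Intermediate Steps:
$K{\left(O,Z \right)} = \left(-1 + O\right) \left(6 + O\right)$ ($K{\left(O,Z \right)} = \left(6 + O\right) \left(-1 + O\right) = \left(-1 + O\right) \left(6 + O\right)$)
$- 473 \left(g{\left(6,-4 \right)} + K{\left(0 + 4,-3 \right)}\right) = - 473 \left(-17 + \left(-6 + \left(0 + 4\right)^{2} + 5 \left(0 + 4\right)\right)\right) = - 473 \left(-17 + \left(-6 + 4^{2} + 5 \cdot 4\right)\right) = - 473 \left(-17 + \left(-6 + 16 + 20\right)\right) = - 473 \left(-17 + 30\right) = \left(-473\right) 13 = -6149$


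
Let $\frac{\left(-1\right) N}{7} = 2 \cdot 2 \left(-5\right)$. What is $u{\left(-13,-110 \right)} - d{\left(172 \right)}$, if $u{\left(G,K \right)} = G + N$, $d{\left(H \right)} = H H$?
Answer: $-29457$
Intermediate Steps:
$N = 140$ ($N = - 7 \cdot 2 \cdot 2 \left(-5\right) = - 7 \cdot 4 \left(-5\right) = \left(-7\right) \left(-20\right) = 140$)
$d{\left(H \right)} = H^{2}$
$u{\left(G,K \right)} = 140 + G$ ($u{\left(G,K \right)} = G + 140 = 140 + G$)
$u{\left(-13,-110 \right)} - d{\left(172 \right)} = \left(140 - 13\right) - 172^{2} = 127 - 29584 = -29457$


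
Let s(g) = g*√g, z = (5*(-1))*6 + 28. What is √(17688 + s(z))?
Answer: √(17688 - 2*I*√2) ≈ 133.0 - 0.011*I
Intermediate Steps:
z = -2 (z = -5*6 + 28 = -30 + 28 = -2)
s(g) = g^(3/2)
√(17688 + s(z)) = √(17688 + (-2)^(3/2)) = √(17688 - 2*I*√2)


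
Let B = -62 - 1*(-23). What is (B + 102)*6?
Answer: 378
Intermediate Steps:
B = -39 (B = -62 + 23 = -39)
(B + 102)*6 = (-39 + 102)*6 = 63*6 = 378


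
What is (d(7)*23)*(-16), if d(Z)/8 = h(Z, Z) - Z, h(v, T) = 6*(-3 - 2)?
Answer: 108928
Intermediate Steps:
h(v, T) = -30 (h(v, T) = 6*(-5) = -30)
d(Z) = -240 - 8*Z (d(Z) = 8*(-30 - Z) = -240 - 8*Z)
(d(7)*23)*(-16) = ((-240 - 8*7)*23)*(-16) = ((-240 - 56)*23)*(-16) = -296*23*(-16) = -6808*(-16) = 108928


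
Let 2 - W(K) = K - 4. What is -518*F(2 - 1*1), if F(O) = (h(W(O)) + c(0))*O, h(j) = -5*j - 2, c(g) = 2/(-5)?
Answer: 70966/5 ≈ 14193.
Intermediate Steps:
c(g) = -2/5 (c(g) = 2*(-1/5) = -2/5)
W(K) = 6 - K (W(K) = 2 - (K - 4) = 2 - (-4 + K) = 2 + (4 - K) = 6 - K)
h(j) = -2 - 5*j
F(O) = O*(-162/5 + 5*O) (F(O) = ((-2 - 5*(6 - O)) - 2/5)*O = ((-2 + (-30 + 5*O)) - 2/5)*O = ((-32 + 5*O) - 2/5)*O = (-162/5 + 5*O)*O = O*(-162/5 + 5*O))
-518*F(2 - 1*1) = -518*(2 - 1*1)*(-162 + 25*(2 - 1*1))/5 = -518*(2 - 1)*(-162 + 25*(2 - 1))/5 = -518*(-162 + 25*1)/5 = -518*(-162 + 25)/5 = -518*(-137)/5 = -518*(-137/5) = 70966/5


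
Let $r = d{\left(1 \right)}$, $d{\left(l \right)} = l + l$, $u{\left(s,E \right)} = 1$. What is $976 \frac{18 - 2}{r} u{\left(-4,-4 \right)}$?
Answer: $7808$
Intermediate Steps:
$d{\left(l \right)} = 2 l$
$r = 2$ ($r = 2 \cdot 1 = 2$)
$976 \frac{18 - 2}{r} u{\left(-4,-4 \right)} = 976 \frac{18 - 2}{2} \cdot 1 = 976 \cdot 16 \cdot \frac{1}{2} \cdot 1 = 976 \cdot 8 \cdot 1 = 976 \cdot 8 = 7808$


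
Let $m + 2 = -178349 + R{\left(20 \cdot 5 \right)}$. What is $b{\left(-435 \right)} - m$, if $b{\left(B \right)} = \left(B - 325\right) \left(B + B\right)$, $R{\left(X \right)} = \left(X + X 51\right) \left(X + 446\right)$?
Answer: $-1999649$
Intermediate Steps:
$R{\left(X \right)} = 52 X \left(446 + X\right)$ ($R{\left(X \right)} = \left(X + 51 X\right) \left(446 + X\right) = 52 X \left(446 + X\right)$)
$m = 2660849$ ($m = -2 - \left(178349 - 52 \cdot 20 \cdot 5 \left(446 + 20 \cdot 5\right)\right) = -2 - \left(178349 - 5200 \left(446 + 100\right)\right) = -2 - \left(178349 - 2839200\right) = -2 + \left(-178349 + 2839200\right) = -2 + 2660851 = 2660849$)
$b{\left(B \right)} = 2 B \left(-325 + B\right)$ ($b{\left(B \right)} = \left(-325 + B\right) 2 B = 2 B \left(-325 + B\right)$)
$b{\left(-435 \right)} - m = 2 \left(-435\right) \left(-325 - 435\right) - 2660849 = 2 \left(-435\right) \left(-760\right) - 2660849 = 661200 - 2660849 = -1999649$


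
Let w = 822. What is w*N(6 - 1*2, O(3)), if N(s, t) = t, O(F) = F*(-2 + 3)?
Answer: 2466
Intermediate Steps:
O(F) = F (O(F) = F*1 = F)
w*N(6 - 1*2, O(3)) = 822*3 = 2466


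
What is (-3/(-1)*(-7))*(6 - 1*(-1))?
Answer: -147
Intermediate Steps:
(-3/(-1)*(-7))*(6 - 1*(-1)) = (-3*(-1)*(-7))*(6 + 1) = (3*(-7))*7 = -21*7 = -147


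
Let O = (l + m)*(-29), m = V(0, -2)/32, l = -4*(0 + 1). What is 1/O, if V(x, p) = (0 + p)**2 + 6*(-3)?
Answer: 16/2059 ≈ 0.0077708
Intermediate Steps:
l = -4 (l = -4*1 = -4)
V(x, p) = -18 + p**2 (V(x, p) = p**2 - 18 = -18 + p**2)
m = -7/16 (m = (-18 + (-2)**2)/32 = (-18 + 4)*(1/32) = -14*1/32 = -7/16 ≈ -0.43750)
O = 2059/16 (O = (-4 - 7/16)*(-29) = -71/16*(-29) = 2059/16 ≈ 128.69)
1/O = 1/(2059/16) = 16/2059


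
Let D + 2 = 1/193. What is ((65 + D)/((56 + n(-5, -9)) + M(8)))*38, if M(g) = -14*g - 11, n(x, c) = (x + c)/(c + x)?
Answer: -231040/6369 ≈ -36.276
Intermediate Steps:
n(x, c) = 1 (n(x, c) = (c + x)/(c + x) = 1)
M(g) = -11 - 14*g
D = -385/193 (D = -2 + 1/193 = -385/193 ≈ -1.9948)
((65 + D)/((56 + n(-5, -9)) + M(8)))*38 = ((65 - 385/193)/((56 + 1) + (-11 - 14*8)))*38 = (12160/(193*(57 + (-11 - 112))))*38 = (12160/(193*(57 - 123)))*38 = ((12160/193)/(-66))*38 = ((12160/193)*(-1/66))*38 = -6080/6369*38 = -231040/6369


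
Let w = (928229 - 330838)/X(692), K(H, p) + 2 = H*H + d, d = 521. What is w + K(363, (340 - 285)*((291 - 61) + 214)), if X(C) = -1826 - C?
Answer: 332503793/2518 ≈ 1.3205e+5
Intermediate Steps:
K(H, p) = 519 + H² (K(H, p) = -2 + (H*H + 521) = -2 + (H² + 521) = -2 + (521 + H²) = 519 + H²)
w = -597391/2518 (w = (928229 - 330838)/(-1826 - 1*692) = 597391/(-1826 - 692) = 597391/(-2518) = 597391*(-1/2518) = -597391/2518 ≈ -237.25)
w + K(363, (340 - 285)*((291 - 61) + 214)) = -597391/2518 + (519 + 363²) = -597391/2518 + (519 + 131769) = -597391/2518 + 132288 = 332503793/2518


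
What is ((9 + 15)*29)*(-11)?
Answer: -7656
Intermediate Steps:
((9 + 15)*29)*(-11) = (24*29)*(-11) = 696*(-11) = -7656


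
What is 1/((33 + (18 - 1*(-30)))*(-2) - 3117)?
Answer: -1/3279 ≈ -0.00030497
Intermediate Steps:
1/((33 + (18 - 1*(-30)))*(-2) - 3117) = 1/((33 + (18 + 30))*(-2) - 3117) = 1/((33 + 48)*(-2) - 3117) = 1/(81*(-2) - 3117) = 1/(-162 - 3117) = 1/(-3279) = -1/3279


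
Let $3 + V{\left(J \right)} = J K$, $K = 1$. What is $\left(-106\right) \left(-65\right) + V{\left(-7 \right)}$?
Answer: $6880$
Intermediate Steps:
$V{\left(J \right)} = -3 + J$ ($V{\left(J \right)} = -3 + J 1 = -3 + J$)
$\left(-106\right) \left(-65\right) + V{\left(-7 \right)} = \left(-106\right) \left(-65\right) - 10 = 6890 - 10 = 6880$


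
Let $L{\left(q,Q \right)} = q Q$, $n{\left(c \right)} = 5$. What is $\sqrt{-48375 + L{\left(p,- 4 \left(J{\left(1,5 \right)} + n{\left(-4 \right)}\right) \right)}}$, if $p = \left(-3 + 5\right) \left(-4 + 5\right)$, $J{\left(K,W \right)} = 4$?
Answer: $3 i \sqrt{5383} \approx 220.11 i$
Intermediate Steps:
$p = 2$ ($p = 2 \cdot 1 = 2$)
$L{\left(q,Q \right)} = Q q$
$\sqrt{-48375 + L{\left(p,- 4 \left(J{\left(1,5 \right)} + n{\left(-4 \right)}\right) \right)}} = \sqrt{-48375 + - 4 \left(4 + 5\right) 2} = \sqrt{-48375 + \left(-4\right) 9 \cdot 2} = \sqrt{-48375 - 72} = \sqrt{-48447} = 3 i \sqrt{5383}$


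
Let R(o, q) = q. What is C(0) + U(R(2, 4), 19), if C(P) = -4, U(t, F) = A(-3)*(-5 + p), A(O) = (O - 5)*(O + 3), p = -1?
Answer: -4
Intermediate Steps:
A(O) = (-5 + O)*(3 + O)
U(t, F) = 0 (U(t, F) = (-15 + (-3)² - 2*(-3))*(-5 - 1) = (-15 + 9 + 6)*(-6) = 0*(-6) = 0)
C(0) + U(R(2, 4), 19) = -4 + 0 = -4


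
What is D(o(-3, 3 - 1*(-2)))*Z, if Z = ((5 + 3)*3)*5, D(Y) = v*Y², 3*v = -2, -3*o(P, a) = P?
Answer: -80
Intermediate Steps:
o(P, a) = -P/3
v = -⅔ (v = (⅓)*(-2) = -⅔ ≈ -0.66667)
D(Y) = -2*Y²/3
Z = 120 (Z = (8*3)*5 = 24*5 = 120)
D(o(-3, 3 - 1*(-2)))*Z = -2*(-⅓*(-3))²/3*120 = -⅔*1²*120 = -⅔*1*120 = -⅔*120 = -80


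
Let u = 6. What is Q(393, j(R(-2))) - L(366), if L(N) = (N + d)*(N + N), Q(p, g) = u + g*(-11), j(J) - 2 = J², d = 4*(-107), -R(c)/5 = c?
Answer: 44268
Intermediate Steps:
R(c) = -5*c
d = -428
j(J) = 2 + J²
Q(p, g) = 6 - 11*g (Q(p, g) = 6 + g*(-11) = 6 - 11*g)
L(N) = 2*N*(-428 + N) (L(N) = (N - 428)*(N + N) = (-428 + N)*(2*N) = 2*N*(-428 + N))
Q(393, j(R(-2))) - L(366) = (6 - 11*(2 + (-5*(-2))²)) - 2*366*(-428 + 366) = (6 - 11*(2 + 10²)) - 2*366*(-62) = (6 - 11*(2 + 100)) - 1*(-45384) = (6 - 11*102) + 45384 = (6 - 1122) + 45384 = -1116 + 45384 = 44268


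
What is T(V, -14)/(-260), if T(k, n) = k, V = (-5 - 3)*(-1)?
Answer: -2/65 ≈ -0.030769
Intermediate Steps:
V = 8 (V = -8*(-1) = 8)
T(V, -14)/(-260) = 8/(-260) = 8*(-1/260) = -2/65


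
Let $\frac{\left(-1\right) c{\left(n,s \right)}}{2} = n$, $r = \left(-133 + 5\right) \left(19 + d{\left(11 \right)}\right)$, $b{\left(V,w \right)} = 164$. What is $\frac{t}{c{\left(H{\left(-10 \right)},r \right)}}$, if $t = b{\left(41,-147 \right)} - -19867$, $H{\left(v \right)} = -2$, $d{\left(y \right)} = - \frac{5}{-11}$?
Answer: $\frac{20031}{4} \approx 5007.8$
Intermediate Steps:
$d{\left(y \right)} = \frac{5}{11}$ ($d{\left(y \right)} = \left(-5\right) \left(- \frac{1}{11}\right) = \frac{5}{11}$)
$r = - \frac{27392}{11}$ ($r = \left(-133 + 5\right) \left(19 + \frac{5}{11}\right) = \left(-128\right) \frac{214}{11} = - \frac{27392}{11} \approx -2490.2$)
$c{\left(n,s \right)} = - 2 n$
$t = 20031$ ($t = 164 - -19867 = 164 + 19867 = 20031$)
$\frac{t}{c{\left(H{\left(-10 \right)},r \right)}} = \frac{20031}{\left(-2\right) \left(-2\right)} = \frac{20031}{4}$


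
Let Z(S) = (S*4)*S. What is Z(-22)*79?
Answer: 152944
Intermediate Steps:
Z(S) = 4*S² (Z(S) = (4*S)*S = 4*S²)
Z(-22)*79 = (4*(-22)²)*79 = (4*484)*79 = 1936*79 = 152944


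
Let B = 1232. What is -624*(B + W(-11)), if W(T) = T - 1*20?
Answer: -749424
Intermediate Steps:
W(T) = -20 + T (W(T) = T - 20 = -20 + T)
-624*(B + W(-11)) = -624*(1232 + (-20 - 11)) = -624*(1232 - 31) = -624*1201 = -749424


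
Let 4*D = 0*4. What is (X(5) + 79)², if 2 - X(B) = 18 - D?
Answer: 3969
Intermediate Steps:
D = 0 (D = (0*4)/4 = (¼)*0 = 0)
X(B) = -16 (X(B) = 2 - (18 - 1*0) = 2 - (18 + 0) = 2 - 1*18 = 2 - 18 = -16)
(X(5) + 79)² = (-16 + 79)² = 63² = 3969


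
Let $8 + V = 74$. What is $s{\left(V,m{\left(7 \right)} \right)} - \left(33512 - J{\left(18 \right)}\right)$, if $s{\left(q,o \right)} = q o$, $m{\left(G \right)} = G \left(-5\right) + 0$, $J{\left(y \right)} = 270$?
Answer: $-35552$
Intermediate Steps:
$V = 66$ ($V = -8 + 74 = 66$)
$m{\left(G \right)} = - 5 G$ ($m{\left(G \right)} = - 5 G + 0 = - 5 G$)
$s{\left(q,o \right)} = o q$
$s{\left(V,m{\left(7 \right)} \right)} - \left(33512 - J{\left(18 \right)}\right) = \left(-5\right) 7 \cdot 66 - \left(33512 - 270\right) = \left(-35\right) 66 - \left(33512 - 270\right) = -2310 - 33242 = -35552$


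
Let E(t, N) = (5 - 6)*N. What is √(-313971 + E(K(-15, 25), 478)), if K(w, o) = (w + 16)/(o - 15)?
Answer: I*√314449 ≈ 560.76*I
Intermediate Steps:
K(w, o) = (16 + w)/(-15 + o)
E(t, N) = -N
√(-313971 + E(K(-15, 25), 478)) = √(-313971 - 1*478) = √(-313971 - 478) = √(-314449) = I*√314449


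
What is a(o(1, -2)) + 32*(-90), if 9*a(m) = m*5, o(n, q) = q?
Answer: -25930/9 ≈ -2881.1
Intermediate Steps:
a(m) = 5*m/9 (a(m) = (m*5)/9 = (5*m)/9 = 5*m/9)
a(o(1, -2)) + 32*(-90) = (5/9)*(-2) + 32*(-90) = -10/9 - 2880 = -25930/9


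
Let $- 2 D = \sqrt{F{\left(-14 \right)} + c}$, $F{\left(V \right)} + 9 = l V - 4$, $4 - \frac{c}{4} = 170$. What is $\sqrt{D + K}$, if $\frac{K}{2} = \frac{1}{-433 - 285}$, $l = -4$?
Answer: $\frac{\sqrt{-1436 - 773286 i \sqrt{69}}}{718} \approx 2.4957 - 2.4963 i$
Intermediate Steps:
$c = -664$ ($c = 16 - 680 = -664$)
$F{\left(V \right)} = -13 - 4 V$ ($F{\left(V \right)} = -9 - \left(4 + 4 V\right) = -13 - 4 V$)
$D = - \frac{3 i \sqrt{69}}{2}$ ($D = - \frac{\sqrt{\left(-13 - -56\right) - 664}}{2} = - \frac{\sqrt{\left(-13 + 56\right) - 664}}{2} = - \frac{\sqrt{43 - 664}}{2} = - \frac{\sqrt{-621}}{2} = - \frac{3 i \sqrt{69}}{2} \approx - 12.46 i$)
$K = - \frac{1}{359}$ ($K = \frac{2}{-433 - 285} = \frac{2}{-718} = 2 \left(- \frac{1}{718}\right) = - \frac{1}{359} \approx -0.0027855$)
$\sqrt{D + K} = \sqrt{- \frac{3 i \sqrt{69}}{2} - \frac{1}{359}} = \sqrt{- \frac{1}{359} - \frac{3 i \sqrt{69}}{2}}$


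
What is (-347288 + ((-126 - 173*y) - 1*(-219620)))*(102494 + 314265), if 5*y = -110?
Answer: -51673114892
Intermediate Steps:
y = -22 (y = (⅕)*(-110) = -22)
(-347288 + ((-126 - 173*y) - 1*(-219620)))*(102494 + 314265) = (-347288 + ((-126 - 173*(-22)) - 1*(-219620)))*(102494 + 314265) = (-347288 + ((-126 + 3806) + 219620))*416759 = (-347288 + (3680 + 219620))*416759 = (-347288 + 223300)*416759 = -123988*416759 = -51673114892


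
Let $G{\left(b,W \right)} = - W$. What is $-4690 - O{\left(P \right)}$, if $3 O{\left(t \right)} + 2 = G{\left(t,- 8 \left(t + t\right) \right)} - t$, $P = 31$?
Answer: $- \frac{14533}{3} \approx -4844.3$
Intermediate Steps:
$O{\left(t \right)} = - \frac{2}{3} + 5 t$ ($O{\left(t \right)} = - \frac{2}{3} + \frac{- \left(-8\right) \left(t + t\right) - t}{3} = - \frac{2}{3} + \frac{- \left(-8\right) 2 t - t}{3} = - \frac{2}{3} + \frac{- \left(-16\right) t - t}{3} = - \frac{2}{3} + \frac{16 t - t}{3} = - \frac{2}{3} + \frac{15 t}{3} = - \frac{2}{3} + 5 t$)
$-4690 - O{\left(P \right)} = -4690 - \left(- \frac{2}{3} + 5 \cdot 31\right) = -4690 - \left(- \frac{2}{3} + 155\right) = -4690 - \frac{463}{3} = - \frac{14533}{3}$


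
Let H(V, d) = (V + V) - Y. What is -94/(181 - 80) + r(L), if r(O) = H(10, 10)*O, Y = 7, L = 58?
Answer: 76060/101 ≈ 753.07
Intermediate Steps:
H(V, d) = -7 + 2*V (H(V, d) = (V + V) - 1*7 = 2*V - 7 = -7 + 2*V)
r(O) = 13*O (r(O) = (-7 + 2*10)*O = (-7 + 20)*O = 13*O)
-94/(181 - 80) + r(L) = -94/(181 - 80) + 13*58 = -94/101 + 754 = 76060/101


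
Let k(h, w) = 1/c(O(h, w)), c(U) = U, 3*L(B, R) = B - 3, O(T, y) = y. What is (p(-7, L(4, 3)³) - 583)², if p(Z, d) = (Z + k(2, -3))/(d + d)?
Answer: 465124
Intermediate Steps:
L(B, R) = -1 + B/3 (L(B, R) = (B - 3)/3 = (-3 + B)/3 = -1 + B/3)
k(h, w) = 1/w
p(Z, d) = (-⅓ + Z)/(2*d) (p(Z, d) = (Z + 1/(-3))/(d + d) = (Z - ⅓)/((2*d)) = (-⅓ + Z)*(1/(2*d)) = (-⅓ + Z)/(2*d))
(p(-7, L(4, 3)³) - 583)² = ((-1 + 3*(-7))/(6*((-1 + (⅓)*4)³)) - 583)² = ((-1 - 21)/(6*((-1 + 4/3)³)) - 583)² = ((⅙)*(-22)/(⅓)³ - 583)² = ((⅙)*(-22)/(1/27) - 583)² = ((⅙)*27*(-22) - 583)² = (-99 - 583)² = (-682)² = 465124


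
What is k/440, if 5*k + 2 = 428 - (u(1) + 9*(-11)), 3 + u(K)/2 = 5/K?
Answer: 521/2200 ≈ 0.23682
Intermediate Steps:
u(K) = -6 + 10/K (u(K) = -6 + 2*(5/K) = -6 + 10/K)
k = 521/5 (k = -⅖ + (428 - ((-6 + 10/1) + 9*(-11)))/5 = -⅖ + (428 - ((-6 + 10*1) - 99))/5 = -⅖ + (428 - ((-6 + 10) - 99))/5 = -⅖ + (428 - (4 - 99))/5 = -⅖ + (428 - 1*(-95))/5 = -⅖ + (428 + 95)/5 = -⅖ + (⅕)*523 = -⅖ + 523/5 = 521/5 ≈ 104.20)
k/440 = (521/5)/440 = (521/5)*(1/440) = 521/2200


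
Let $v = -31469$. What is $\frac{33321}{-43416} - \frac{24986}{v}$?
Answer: $\frac{12071209}{455419368} \approx 0.026506$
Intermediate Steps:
$\frac{33321}{-43416} - \frac{24986}{v} = \frac{33321}{-43416} - \frac{24986}{-31469} = 33321 \left(- \frac{1}{43416}\right) - - \frac{24986}{31469} = - \frac{11107}{14472} + \frac{24986}{31469} = \frac{12071209}{455419368}$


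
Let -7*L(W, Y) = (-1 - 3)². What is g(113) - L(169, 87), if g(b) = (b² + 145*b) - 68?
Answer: 203618/7 ≈ 29088.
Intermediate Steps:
L(W, Y) = -16/7 (L(W, Y) = -(-1 - 3)²/7 = -⅐*(-4)² = -⅐*16 = -16/7)
g(b) = -68 + b² + 145*b
g(113) - L(169, 87) = (-68 + 113² + 145*113) - 1*(-16/7) = (-68 + 12769 + 16385) + 16/7 = 29086 + 16/7 = 203618/7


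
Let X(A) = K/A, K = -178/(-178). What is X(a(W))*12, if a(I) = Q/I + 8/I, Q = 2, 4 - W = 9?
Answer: -6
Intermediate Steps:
W = -5 (W = 4 - 1*9 = 4 - 9 = -5)
a(I) = 10/I (a(I) = 2/I + 8/I = 10/I)
K = 1 (K = -178*(-1/178) = 1)
X(A) = 1/A
X(a(W))*12 = 12/(10/(-5)) = 12/(10*(-⅕)) = 12/(-2) = -½*12 = -6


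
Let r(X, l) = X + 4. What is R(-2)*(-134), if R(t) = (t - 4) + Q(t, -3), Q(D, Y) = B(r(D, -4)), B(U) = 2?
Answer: 536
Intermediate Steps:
r(X, l) = 4 + X
Q(D, Y) = 2
R(t) = -2 + t (R(t) = (t - 4) + 2 = (-4 + t) + 2 = -2 + t)
R(-2)*(-134) = (-2 - 2)*(-134) = -4*(-134) = 536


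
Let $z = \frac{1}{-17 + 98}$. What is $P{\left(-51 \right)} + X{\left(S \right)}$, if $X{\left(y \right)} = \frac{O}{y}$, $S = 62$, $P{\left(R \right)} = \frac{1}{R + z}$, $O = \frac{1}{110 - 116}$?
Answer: $- \frac{17131}{768180} \approx -0.022301$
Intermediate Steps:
$z = \frac{1}{81} \approx 0.012346$
$O = - \frac{1}{6}$ ($O = \frac{1}{-6} = - \frac{1}{6} \approx -0.16667$)
$P{\left(R \right)} = \frac{1}{\frac{1}{81} + R}$ ($P{\left(R \right)} = \frac{1}{R + \frac{1}{81}} = \frac{1}{\frac{1}{81} + R}$)
$X{\left(y \right)} = - \frac{1}{6 y}$
$P{\left(-51 \right)} + X{\left(S \right)} = \frac{81}{1 + 81 \left(-51\right)} - \frac{1}{6 \cdot 62} = \frac{81}{1 - 4131} - \frac{1}{372} = \frac{81}{-4130} - \frac{1}{372} = 81 \left(- \frac{1}{4130}\right) - \frac{1}{372} = - \frac{81}{4130} - \frac{1}{372} = - \frac{17131}{768180}$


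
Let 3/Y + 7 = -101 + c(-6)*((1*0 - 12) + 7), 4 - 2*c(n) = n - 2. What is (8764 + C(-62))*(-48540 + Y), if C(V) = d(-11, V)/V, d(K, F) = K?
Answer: -1213278909739/2852 ≈ -4.2541e+8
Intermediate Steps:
c(n) = 3 - n/2 (c(n) = 2 - (n - 2)/2 = 2 - (-2 + n)/2 = 2 + (1 - n/2) = 3 - n/2)
C(V) = -11/V
Y = -1/46 (Y = 3/(-7 + (-101 + (3 - ½*(-6))*((1*0 - 12) + 7))) = 3/(-7 + (-101 + (3 + 3)*((0 - 12) + 7))) = 3/(-7 + (-101 + 6*(-12 + 7))) = 3/(-7 + (-101 + 6*(-5))) = 3/(-7 + (-101 - 30)) = 3/(-7 - 131) = 3/(-138) = 3*(-1/138) = -1/46 ≈ -0.021739)
(8764 + C(-62))*(-48540 + Y) = (8764 - 11/(-62))*(-48540 - 1/46) = (8764 - 11*(-1/62))*(-2232841/46) = (8764 + 11/62)*(-2232841/46) = (543379/62)*(-2232841/46) = -1213278909739/2852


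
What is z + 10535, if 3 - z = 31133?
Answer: -20595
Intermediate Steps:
z = -31130 (z = 3 - 1*31133 = 3 - 31133 = -31130)
z + 10535 = -31130 + 10535 = -20595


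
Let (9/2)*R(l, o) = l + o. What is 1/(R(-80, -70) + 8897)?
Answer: 3/26591 ≈ 0.00011282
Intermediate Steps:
R(l, o) = 2*l/9 + 2*o/9 (R(l, o) = 2*(l + o)/9 = 2*l/9 + 2*o/9)
1/(R(-80, -70) + 8897) = 1/(((2/9)*(-80) + (2/9)*(-70)) + 8897) = 1/((-160/9 - 140/9) + 8897) = 1/(-100/3 + 8897) = 1/(26591/3) = 3/26591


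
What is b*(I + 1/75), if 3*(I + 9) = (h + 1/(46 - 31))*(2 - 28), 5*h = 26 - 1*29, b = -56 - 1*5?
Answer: 59902/225 ≈ 266.23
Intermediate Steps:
b = -61 (b = -56 - 5 = -61)
h = -⅗ (h = (26 - 1*29)/5 = (26 - 29)/5 = (⅕)*(-3) = -⅗ ≈ -0.60000)
I = -197/45 (I = -9 + ((-⅗ + 1/(46 - 31))*(2 - 28))/3 = -9 + ((-⅗ + 1/15)*(-26))/3 = -9 + (-8/15*(-26))/3 = -9 + (⅓)*(208/15) = -9 + 208/45 = -197/45 ≈ -4.3778)
b*(I + 1/75) = -61*(-197/45 + 1/75) = -61*(-982/225) = 59902/225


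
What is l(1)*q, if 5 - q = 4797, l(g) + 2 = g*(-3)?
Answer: 23960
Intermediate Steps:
l(g) = -2 - 3*g (l(g) = -2 + g*(-3) = -2 - 3*g)
q = -4792 (q = 5 - 1*4797 = 5 - 4797 = -4792)
l(1)*q = (-2 - 3*1)*(-4792) = (-2 - 3)*(-4792) = -5*(-4792) = 23960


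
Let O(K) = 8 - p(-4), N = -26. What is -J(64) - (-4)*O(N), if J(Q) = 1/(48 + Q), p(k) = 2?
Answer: 2687/112 ≈ 23.991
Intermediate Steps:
O(K) = 6 (O(K) = 8 - 1*2 = 8 - 2 = 6)
-J(64) - (-4)*O(N) = -1/(48 + 64) - (-4)*6 = -1/112 - 1*(-24) = -1*1/112 + 24 = -1/112 + 24 = 2687/112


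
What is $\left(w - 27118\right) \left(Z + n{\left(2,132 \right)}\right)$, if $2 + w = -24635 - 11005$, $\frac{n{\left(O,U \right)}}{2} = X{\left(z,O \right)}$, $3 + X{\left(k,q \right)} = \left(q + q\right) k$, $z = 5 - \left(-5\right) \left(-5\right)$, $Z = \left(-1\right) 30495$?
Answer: $1924284360$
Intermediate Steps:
$Z = -30495$
$z = -20$ ($z = 5 - 25 = -20$)
$X{\left(k,q \right)} = -3 + 2 k q$ ($X{\left(k,q \right)} = -3 + \left(q + q\right) k = -3 + 2 q k = -3 + 2 k q$)
$n{\left(O,U \right)} = -6 - 80 O$ ($n{\left(O,U \right)} = 2 \left(-3 + 2 \left(-20\right) O\right) = 2 \left(-3 - 40 O\right) = -6 - 80 O$)
$w = -35642$ ($w = -2 - 35640 = -35642$)
$\left(w - 27118\right) \left(Z + n{\left(2,132 \right)}\right) = \left(-35642 - 27118\right) \left(-30495 - 166\right) = - 62760 \left(-30495 - 166\right) = \left(-62760\right) \left(-30661\right) = 1924284360$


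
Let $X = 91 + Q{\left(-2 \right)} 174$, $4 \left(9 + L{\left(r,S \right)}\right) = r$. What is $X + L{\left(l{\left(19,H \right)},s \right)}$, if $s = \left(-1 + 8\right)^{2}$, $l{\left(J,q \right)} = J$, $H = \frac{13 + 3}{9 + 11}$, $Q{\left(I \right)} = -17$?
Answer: $- \frac{11485}{4} \approx -2871.3$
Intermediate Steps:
$H = \frac{4}{5}$ ($H = \frac{16}{20} = 16 \cdot \frac{1}{20} = \frac{4}{5} \approx 0.8$)
$s = 49$ ($s = 7^{2} = 49$)
$L{\left(r,S \right)} = -9 + \frac{r}{4}$
$X = -2867$ ($X = 91 - 2958 = -2867$)
$X + L{\left(l{\left(19,H \right)},s \right)} = -2867 + \left(-9 + \frac{1}{4} \cdot 19\right) = -2867 + \left(-9 + \frac{19}{4}\right) = -2867 - \frac{17}{4} = - \frac{11485}{4}$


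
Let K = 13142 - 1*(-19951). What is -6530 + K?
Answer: 26563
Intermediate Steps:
K = 33093 (K = 13142 + 19951 = 33093)
-6530 + K = -6530 + 33093 = 26563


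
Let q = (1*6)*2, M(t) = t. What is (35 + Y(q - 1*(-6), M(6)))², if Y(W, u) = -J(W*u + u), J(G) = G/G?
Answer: 1156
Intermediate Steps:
J(G) = 1
q = 12 (q = 6*2 = 12)
Y(W, u) = -1 (Y(W, u) = -1*1 = -1)
(35 + Y(q - 1*(-6), M(6)))² = (35 - 1)² = 34² = 1156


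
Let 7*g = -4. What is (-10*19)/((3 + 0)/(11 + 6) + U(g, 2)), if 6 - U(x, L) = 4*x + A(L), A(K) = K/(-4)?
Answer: -45220/2133 ≈ -21.200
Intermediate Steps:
g = -4/7 (g = (⅐)*(-4) = -4/7 ≈ -0.57143)
A(K) = -K/4 (A(K) = K*(-¼) = -K/4)
U(x, L) = 6 - 4*x + L/4 (U(x, L) = 6 - (4*x - L/4) = 6 + (-4*x + L/4) = 6 - 4*x + L/4)
(-10*19)/((3 + 0)/(11 + 6) + U(g, 2)) = (-10*19)/((3 + 0)/(11 + 6) + (6 - 4*(-4/7) + (¼)*2)) = -190/(3/17 + (6 + 16/7 + ½)) = -190/(3*(1/17) + 123/14) = -190/(3/17 + 123/14) = -190/2133/238 = -190*238/2133 = -45220/2133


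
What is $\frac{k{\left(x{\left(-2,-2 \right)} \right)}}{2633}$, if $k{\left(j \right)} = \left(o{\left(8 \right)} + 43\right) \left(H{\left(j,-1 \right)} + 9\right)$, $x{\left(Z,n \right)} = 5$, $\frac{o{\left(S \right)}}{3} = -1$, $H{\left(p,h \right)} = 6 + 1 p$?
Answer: $\frac{800}{2633} \approx 0.30384$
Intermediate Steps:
$H{\left(p,h \right)} = 6 + p$
$o{\left(S \right)} = -3$ ($o{\left(S \right)} = 3 \left(-1\right) = -3$)
$k{\left(j \right)} = 600 + 40 j$ ($k{\left(j \right)} = \left(-3 + 43\right) \left(\left(6 + j\right) + 9\right) = 40 \left(15 + j\right) = 600 + 40 j$)
$\frac{k{\left(x{\left(-2,-2 \right)} \right)}}{2633} = \frac{600 + 40 \cdot 5}{2633} = \left(600 + 200\right) \frac{1}{2633} = 800 \cdot \frac{1}{2633} = \frac{800}{2633}$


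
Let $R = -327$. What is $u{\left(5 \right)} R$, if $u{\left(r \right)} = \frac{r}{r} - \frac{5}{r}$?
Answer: $0$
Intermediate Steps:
$u{\left(r \right)} = 1 - \frac{5}{r}$
$u{\left(5 \right)} R = \frac{-5 + 5}{5} \left(-327\right) = \frac{1}{5} \cdot 0 \left(-327\right) = 0 \left(-327\right) = 0$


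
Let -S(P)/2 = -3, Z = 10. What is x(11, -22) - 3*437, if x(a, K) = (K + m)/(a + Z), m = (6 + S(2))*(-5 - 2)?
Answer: -27637/21 ≈ -1316.0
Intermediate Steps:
S(P) = 6 (S(P) = -2*(-3) = 6)
m = -84 (m = (6 + 6)*(-5 - 2) = 12*(-7) = -84)
x(a, K) = (-84 + K)/(10 + a) (x(a, K) = (K - 84)/(a + 10) = (-84 + K)/(10 + a))
x(11, -22) - 3*437 = (-84 - 22)/(10 + 11) - 3*437 = -106/21 - 1311 = -27637/21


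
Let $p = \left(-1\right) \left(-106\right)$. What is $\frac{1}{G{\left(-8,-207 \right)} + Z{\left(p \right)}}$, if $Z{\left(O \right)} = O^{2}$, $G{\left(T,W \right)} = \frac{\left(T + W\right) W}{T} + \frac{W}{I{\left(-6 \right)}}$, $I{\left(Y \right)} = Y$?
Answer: $\frac{8}{45659} \approx 0.00017521$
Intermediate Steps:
$G{\left(T,W \right)} = - \frac{W}{6} + \frac{W \left(T + W\right)}{T}$ ($G{\left(T,W \right)} = \frac{\left(T + W\right) W}{T} + \frac{W}{-6} = \frac{W \left(T + W\right)}{T} + W \left(- \frac{1}{6}\right) = \frac{W \left(T + W\right)}{T} - \frac{W}{6} = - \frac{W}{6} + \frac{W \left(T + W\right)}{T}$)
$p = 106$
$\frac{1}{G{\left(-8,-207 \right)} + Z{\left(p \right)}} = \frac{1}{\left(\frac{5}{6} \left(-207\right) + \frac{\left(-207\right)^{2}}{-8}\right) + 106^{2}} = \frac{1}{\left(- \frac{345}{2} - \frac{42849}{8}\right) + 11236} = \frac{1}{- \frac{44229}{8} + 11236} = \frac{1}{\frac{45659}{8}} = \frac{8}{45659}$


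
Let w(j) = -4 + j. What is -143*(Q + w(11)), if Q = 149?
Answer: -22308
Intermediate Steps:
-143*(Q + w(11)) = -143*(149 + (-4 + 11)) = -143*(149 + 7) = -143*156 = -22308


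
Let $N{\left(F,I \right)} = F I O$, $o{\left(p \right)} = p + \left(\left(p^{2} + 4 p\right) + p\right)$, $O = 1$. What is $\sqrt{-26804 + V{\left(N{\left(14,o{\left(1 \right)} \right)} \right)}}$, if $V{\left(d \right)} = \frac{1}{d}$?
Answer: $\frac{i \sqrt{5253582}}{14} \approx 163.72 i$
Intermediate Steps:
$o{\left(p \right)} = p^{2} + 6 p$ ($o{\left(p \right)} = p + \left(p^{2} + 5 p\right) = p^{2} + 6 p$)
$N{\left(F,I \right)} = F I$ ($N{\left(F,I \right)} = F I 1 = F I$)
$\sqrt{-26804 + V{\left(N{\left(14,o{\left(1 \right)} \right)} \right)}} = \sqrt{-26804 + \frac{1}{14 \cdot 1 \left(6 + 1\right)}} = \sqrt{-26804 + \frac{1}{14 \cdot 1 \cdot 7}} = \sqrt{-26804 + \frac{1}{14 \cdot 7}} = \sqrt{-26804 + \frac{1}{98}} = \sqrt{- \frac{2626791}{98}} = \frac{i \sqrt{5253582}}{14}$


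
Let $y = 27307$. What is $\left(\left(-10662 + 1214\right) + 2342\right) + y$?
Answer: $20201$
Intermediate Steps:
$\left(\left(-10662 + 1214\right) + 2342\right) + y = \left(\left(-10662 + 1214\right) + 2342\right) + 27307 = \left(-9448 + 2342\right) + 27307 = -7106 + 27307 = 20201$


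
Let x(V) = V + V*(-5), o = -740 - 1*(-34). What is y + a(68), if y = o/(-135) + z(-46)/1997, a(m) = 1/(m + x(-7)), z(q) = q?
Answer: 45007369/8627040 ≈ 5.2170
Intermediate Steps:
o = -706 (o = -740 + 34 = -706)
x(V) = -4*V (x(V) = V - 5*V = -4*V)
a(m) = 1/(28 + m) (a(m) = 1/(m - 4*(-7)) = 1/(m + 28) = 1/(28 + m))
y = 1403672/269595 (y = -706/(-135) - 46/1997 = -706*(-1/135) - 46*1/1997 = 706/135 - 46/1997 = 1403672/269595 ≈ 5.2066)
y + a(68) = 1403672/269595 + 1/(28 + 68) = 1403672/269595 + 1/96 = 45007369/8627040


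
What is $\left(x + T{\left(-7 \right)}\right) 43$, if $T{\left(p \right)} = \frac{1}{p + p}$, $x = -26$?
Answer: $- \frac{15695}{14} \approx -1121.1$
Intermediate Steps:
$T{\left(p \right)} = \frac{1}{2 p}$
$\left(x + T{\left(-7 \right)}\right) 43 = \left(-26 + \frac{1}{2 \left(-7\right)}\right) 43 = \left(-26 + \frac{1}{2} \left(- \frac{1}{7}\right)\right) 43 = \left(-26 - \frac{1}{14}\right) 43 = \left(- \frac{365}{14}\right) 43 = - \frac{15695}{14}$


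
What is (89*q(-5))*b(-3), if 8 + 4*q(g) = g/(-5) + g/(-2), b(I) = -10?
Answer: 4005/4 ≈ 1001.3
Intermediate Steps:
q(g) = -2 - 7*g/40 (q(g) = -2 + (g/(-5) + g/(-2))/4 = -2 + (g*(-1/5) + g*(-1/2))/4 = -2 + (-g/5 - g/2)/4 = -2 + (-7*g/10)/4 = -2 - 7*g/40)
(89*q(-5))*b(-3) = (89*(-2 - 7/40*(-5)))*(-10) = (89*(-2 + 7/8))*(-10) = (89*(-9/8))*(-10) = -801/8*(-10) = 4005/4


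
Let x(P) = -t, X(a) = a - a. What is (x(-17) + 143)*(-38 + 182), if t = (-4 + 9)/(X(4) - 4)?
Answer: 20772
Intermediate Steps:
X(a) = 0
t = -5/4 (t = (-4 + 9)/(0 - 4) = 5/(-4) = 5*(-¼) = -5/4 ≈ -1.2500)
x(P) = 5/4 (x(P) = -1*(-5/4) = 5/4)
(x(-17) + 143)*(-38 + 182) = (5/4 + 143)*(-38 + 182) = (577/4)*144 = 20772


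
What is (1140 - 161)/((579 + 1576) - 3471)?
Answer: -979/1316 ≈ -0.74392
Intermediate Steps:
(1140 - 161)/((579 + 1576) - 3471) = 979/(2155 - 3471) = 979/(-1316) = 979*(-1/1316) = -979/1316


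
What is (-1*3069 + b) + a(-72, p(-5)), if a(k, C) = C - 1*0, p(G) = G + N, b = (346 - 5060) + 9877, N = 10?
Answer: 2099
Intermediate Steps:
b = 5163 (b = -4714 + 9877 = 5163)
p(G) = 10 + G (p(G) = G + 10 = 10 + G)
a(k, C) = C (a(k, C) = C + 0 = C)
(-1*3069 + b) + a(-72, p(-5)) = (-1*3069 + 5163) + (10 - 5) = (-3069 + 5163) + 5 = 2094 + 5 = 2099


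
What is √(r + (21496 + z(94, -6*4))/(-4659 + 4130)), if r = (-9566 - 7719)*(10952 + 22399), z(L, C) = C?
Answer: I*√304953727987/23 ≈ 24010.0*I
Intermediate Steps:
r = -576472035 (r = -17285*33351 = -576472035)
√(r + (21496 + z(94, -6*4))/(-4659 + 4130)) = √(-576472035 + (21496 - 6*4)/(-4659 + 4130)) = √(-576472035 + (21496 - 24)/(-529)) = √(-576472035 + 21472*(-1/529)) = √(-576472035 - 21472/529) = √(-304953727987/529) = I*√304953727987/23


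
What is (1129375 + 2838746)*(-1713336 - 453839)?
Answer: -8599612628175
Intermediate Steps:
(1129375 + 2838746)*(-1713336 - 453839) = 3968121*(-2167175) = -8599612628175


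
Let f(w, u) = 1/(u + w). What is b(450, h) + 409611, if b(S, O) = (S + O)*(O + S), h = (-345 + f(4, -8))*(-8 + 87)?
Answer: 11519629177/16 ≈ 7.1998e+8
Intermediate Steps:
h = -109099/4 (h = (-345 + 1/(-8 + 4))*(-8 + 87) = (-345 + 1/(-4))*79 = (-345 - ¼)*79 = -1381/4*79 = -109099/4 ≈ -27275.)
b(S, O) = (O + S)² (b(S, O) = (O + S)*(O + S) = (O + S)²)
b(450, h) + 409611 = (-109099/4 + 450)² + 409611 = (-107299/4)² + 409611 = 11513075401/16 + 409611 = 11519629177/16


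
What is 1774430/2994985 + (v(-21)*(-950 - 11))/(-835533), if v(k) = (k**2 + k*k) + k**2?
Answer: 16795008683/7944154927 ≈ 2.1141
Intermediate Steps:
v(k) = 3*k**2 (v(k) = (k**2 + k**2) + k**2 = 2*k**2 + k**2 = 3*k**2)
1774430/2994985 + (v(-21)*(-950 - 11))/(-835533) = 1774430/2994985 + ((3*(-21)**2)*(-950 - 11))/(-835533) = 1774430*(1/2994985) + ((3*441)*(-961))*(-1/835533) = 50698/85571 + (1323*(-961))*(-1/835533) = 50698/85571 - 1271403*(-1/835533) = 50698/85571 + 141267/92837 = 16795008683/7944154927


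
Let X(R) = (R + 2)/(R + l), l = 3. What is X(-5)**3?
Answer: 27/8 ≈ 3.3750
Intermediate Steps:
X(R) = (2 + R)/(3 + R) (X(R) = (R + 2)/(R + 3) = (2 + R)/(3 + R))
X(-5)**3 = ((2 - 5)/(3 - 5))**3 = (-3/(-2))**3 = (-1/2*(-3))**3 = (3/2)**3 = 27/8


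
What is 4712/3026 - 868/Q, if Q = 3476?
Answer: 1719043/1314797 ≈ 1.3075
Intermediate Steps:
4712/3026 - 868/Q = 4712/3026 - 868/3476 = 4712*(1/3026) - 868*1/3476 = 2356/1513 - 217/869 = 1719043/1314797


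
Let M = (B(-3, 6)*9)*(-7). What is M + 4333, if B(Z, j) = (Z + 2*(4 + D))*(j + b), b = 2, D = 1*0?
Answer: 1813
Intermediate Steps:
D = 0
B(Z, j) = (2 + j)*(8 + Z) (B(Z, j) = (Z + 2*(4 + 0))*(j + 2) = (Z + 2*4)*(2 + j) = (Z + 8)*(2 + j) = (8 + Z)*(2 + j) = (2 + j)*(8 + Z))
M = -2520 (M = ((16 + 2*(-3) + 8*6 - 3*6)*9)*(-7) = ((16 - 6 + 48 - 18)*9)*(-7) = (40*9)*(-7) = 360*(-7) = -2520)
M + 4333 = -2520 + 4333 = 1813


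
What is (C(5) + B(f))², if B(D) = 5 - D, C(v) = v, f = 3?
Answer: 49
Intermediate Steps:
(C(5) + B(f))² = (5 + (5 - 1*3))² = (5 + (5 - 3))² = (5 + 2)² = 7² = 49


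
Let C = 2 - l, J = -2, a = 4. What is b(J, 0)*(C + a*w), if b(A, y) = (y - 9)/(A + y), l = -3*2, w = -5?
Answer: -54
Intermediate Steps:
l = -6
b(A, y) = (-9 + y)/(A + y)
C = 8 (C = 2 - 1*(-6) = 2 + 6 = 8)
b(J, 0)*(C + a*w) = ((-9 + 0)/(-2 + 0))*(8 + 4*(-5)) = (-9/(-2))*(8 - 20) = -½*(-9)*(-12) = (9/2)*(-12) = -54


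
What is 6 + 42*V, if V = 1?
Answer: 48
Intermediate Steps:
6 + 42*V = 6 + 42*1 = 6 + 42 = 48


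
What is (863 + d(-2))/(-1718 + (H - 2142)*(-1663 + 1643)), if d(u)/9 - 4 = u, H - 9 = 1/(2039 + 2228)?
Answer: 3759227/174699494 ≈ 0.021518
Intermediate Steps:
H = 38404/4267 (H = 9 + 1/(2039 + 2228) = 9 + 1/4267 = 38404/4267 ≈ 9.0002)
d(u) = 36 + 9*u
(863 + d(-2))/(-1718 + (H - 2142)*(-1663 + 1643)) = (863 + (36 + 9*(-2)))/(-1718 + (38404/4267 - 2142)*(-1663 + 1643)) = (863 + (36 - 18))/(-1718 - 9101510/4267*(-20)) = (863 + 18)/(-1718 + 182030200/4267) = 881/(174699494/4267) = 881*(4267/174699494) = 3759227/174699494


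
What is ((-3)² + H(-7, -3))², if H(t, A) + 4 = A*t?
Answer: 676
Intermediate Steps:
H(t, A) = -4 + A*t
((-3)² + H(-7, -3))² = ((-3)² + (-4 - 3*(-7)))² = (9 + (-4 + 21))² = (9 + 17)² = 26² = 676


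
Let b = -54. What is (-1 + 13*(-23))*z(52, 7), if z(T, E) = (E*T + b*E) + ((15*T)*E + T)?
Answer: -1649400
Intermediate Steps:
z(T, E) = T - 54*E + 16*E*T (z(T, E) = (E*T - 54*E) + ((15*T)*E + T) = (-54*E + E*T) + (15*E*T + T) = (-54*E + E*T) + (T + 15*E*T) = T - 54*E + 16*E*T)
(-1 + 13*(-23))*z(52, 7) = (-1 + 13*(-23))*(52 - 54*7 + 16*7*52) = (-1 - 299)*(52 - 378 + 5824) = -300*5498 = -1649400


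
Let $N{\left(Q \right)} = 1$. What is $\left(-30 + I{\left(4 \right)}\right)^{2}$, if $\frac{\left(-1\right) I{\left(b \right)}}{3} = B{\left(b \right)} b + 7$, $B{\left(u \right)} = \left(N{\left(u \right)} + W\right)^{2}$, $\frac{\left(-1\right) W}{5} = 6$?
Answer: $102880449$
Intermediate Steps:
$W = -30$ ($W = \left(-5\right) 6 = -30$)
$B{\left(u \right)} = 841$ ($B{\left(u \right)} = \left(1 - 30\right)^{2} = \left(-29\right)^{2} = 841$)
$I{\left(b \right)} = -21 - 2523 b$ ($I{\left(b \right)} = - 3 \left(841 b + 7\right) = - 3 \left(7 + 841 b\right) = -21 - 2523 b$)
$\left(-30 + I{\left(4 \right)}\right)^{2} = \left(-30 - 10113\right)^{2} = \left(-10143\right)^{2} = 102880449$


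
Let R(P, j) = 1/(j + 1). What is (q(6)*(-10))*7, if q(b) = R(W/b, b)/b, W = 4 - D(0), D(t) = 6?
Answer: -5/3 ≈ -1.6667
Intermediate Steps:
W = -2 (W = 4 - 1*6 = 4 - 6 = -2)
R(P, j) = 1/(1 + j)
q(b) = 1/(b*(1 + b)) (q(b) = 1/((1 + b)*b) = 1/(b*(1 + b)))
(q(6)*(-10))*7 = ((1/(6*(1 + 6)))*(-10))*7 = (((1/6)/7)*(-10))*7 = (((1/6)*(1/7))*(-10))*7 = ((1/42)*(-10))*7 = -5/21*7 = -5/3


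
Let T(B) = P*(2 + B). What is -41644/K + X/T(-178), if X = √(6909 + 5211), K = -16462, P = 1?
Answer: 20822/8231 - √3030/88 ≈ 1.9042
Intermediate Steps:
T(B) = 2 + B (T(B) = 1*(2 + B) = 2 + B)
X = 2*√3030 (X = √12120 = 2*√3030 ≈ 110.09)
-41644/K + X/T(-178) = -41644/(-16462) + (2*√3030)/(2 - 178) = -41644*(-1/16462) + (2*√3030)/(-176) = 20822/8231 + (2*√3030)*(-1/176) = 20822/8231 - √3030/88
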